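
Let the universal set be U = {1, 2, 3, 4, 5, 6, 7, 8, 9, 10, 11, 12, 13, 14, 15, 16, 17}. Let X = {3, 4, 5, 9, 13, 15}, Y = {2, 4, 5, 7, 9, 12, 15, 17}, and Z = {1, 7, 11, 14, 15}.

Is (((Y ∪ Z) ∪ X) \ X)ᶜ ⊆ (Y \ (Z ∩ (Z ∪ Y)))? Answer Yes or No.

Y ∪ Z = {1, 2, 4, 5, 7, 9, 11, 12, 14, 15, 17}
(Y ∪ Z) ∪ X = {1, 2, 3, 4, 5, 7, 9, 11, 12, 13, 14, 15, 17}
((Y ∪ Z) ∪ X) \ X = {1, 2, 7, 11, 12, 14, 17}
(((Y ∪ Z) ∪ X) \ X)ᶜ = {3, 4, 5, 6, 8, 9, 10, 13, 15, 16}
Z ∪ Y = {1, 2, 4, 5, 7, 9, 11, 12, 14, 15, 17}
Z ∩ (Z ∪ Y) = {1, 7, 11, 14, 15}
Y \ (Z ∩ (Z ∪ Y)) = {2, 4, 5, 9, 12, 17}
3 ∈ (((Y ∪ Z) ∪ X) \ X)ᶜ but 3 ∉ Y \ (Z ∩ (Z ∪ Y)), so the inclusion fails.

No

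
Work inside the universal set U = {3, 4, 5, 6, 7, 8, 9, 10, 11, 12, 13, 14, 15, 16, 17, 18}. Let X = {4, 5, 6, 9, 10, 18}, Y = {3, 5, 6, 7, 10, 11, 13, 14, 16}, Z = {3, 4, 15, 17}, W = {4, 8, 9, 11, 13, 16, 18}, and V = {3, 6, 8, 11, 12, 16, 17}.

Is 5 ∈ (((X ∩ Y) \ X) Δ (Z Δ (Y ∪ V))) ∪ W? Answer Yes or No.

5 ∈ X and 5 ∈ Y, so 5 ∈ X ∩ Y
5 ∈ (X ∩ Y) and 5 ∈ X, so 5 ∉ (X ∩ Y) \ X
5 ∈ Y and 5 ∉ V, so 5 ∈ Y ∪ V
5 ∉ Z and 5 ∈ (Y ∪ V), so 5 ∈ Z Δ (Y ∪ V)
5 ∉ ((X ∩ Y) \ X) and 5 ∈ (Z Δ (Y ∪ V)), so 5 ∈ ((X ∩ Y) \ X) Δ (Z Δ (Y ∪ V))
5 ∈ (((X ∩ Y) \ X) Δ (Z Δ (Y ∪ V))) and 5 ∉ W, so 5 ∈ (((X ∩ Y) \ X) Δ (Z Δ (Y ∪ V))) ∪ W

Yes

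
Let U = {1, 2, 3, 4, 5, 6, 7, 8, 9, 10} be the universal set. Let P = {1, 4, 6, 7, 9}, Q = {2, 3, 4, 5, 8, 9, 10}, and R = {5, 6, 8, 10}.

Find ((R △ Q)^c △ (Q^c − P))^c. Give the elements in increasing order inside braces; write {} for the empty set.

R △ Q = {2, 3, 4, 6, 9}
(R △ Q)^c = {1, 5, 7, 8, 10}
Q^c = {1, 6, 7}
Q^c − P = {}
(R △ Q)^c △ (Q^c − P) = {1, 5, 7, 8, 10}
((R △ Q)^c △ (Q^c − P))^c = {2, 3, 4, 6, 9}

{2, 3, 4, 6, 9}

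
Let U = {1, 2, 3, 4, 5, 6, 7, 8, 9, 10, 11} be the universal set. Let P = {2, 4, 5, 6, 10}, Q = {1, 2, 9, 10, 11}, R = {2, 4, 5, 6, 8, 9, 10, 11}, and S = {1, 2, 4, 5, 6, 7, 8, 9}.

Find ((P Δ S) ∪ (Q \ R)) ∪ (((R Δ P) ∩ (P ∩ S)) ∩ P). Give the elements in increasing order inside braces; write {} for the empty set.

P Δ S = {1, 7, 8, 9, 10}
Q \ R = {1}
(P Δ S) ∪ (Q \ R) = {1, 7, 8, 9, 10}
R Δ P = {8, 9, 11}
P ∩ S = {2, 4, 5, 6}
(R Δ P) ∩ (P ∩ S) = {}
((R Δ P) ∩ (P ∩ S)) ∩ P = {}
((P Δ S) ∪ (Q \ R)) ∪ (((R Δ P) ∩ (P ∩ S)) ∩ P) = {1, 7, 8, 9, 10}

{1, 7, 8, 9, 10}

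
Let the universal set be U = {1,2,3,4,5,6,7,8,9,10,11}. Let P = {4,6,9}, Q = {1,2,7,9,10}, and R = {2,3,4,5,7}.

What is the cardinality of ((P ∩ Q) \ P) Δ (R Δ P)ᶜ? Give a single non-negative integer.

P ∩ Q = {9}
(P ∩ Q) \ P = {}
R Δ P = {2,3,5,6,7,9}
(R Δ P)ᶜ = {1,4,8,10,11}
((P ∩ Q) \ P) Δ (R Δ P)ᶜ = {1,4,8,10,11}
|((P ∩ Q) \ P) Δ (R Δ P)ᶜ| = 5

5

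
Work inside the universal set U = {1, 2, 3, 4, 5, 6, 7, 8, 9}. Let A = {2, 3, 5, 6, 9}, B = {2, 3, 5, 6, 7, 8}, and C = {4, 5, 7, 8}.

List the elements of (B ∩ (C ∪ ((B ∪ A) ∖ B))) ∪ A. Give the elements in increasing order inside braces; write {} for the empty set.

B ∪ A = {2, 3, 5, 6, 7, 8, 9}
(B ∪ A) ∖ B = {9}
C ∪ ((B ∪ A) ∖ B) = {4, 5, 7, 8, 9}
B ∩ (C ∪ ((B ∪ A) ∖ B)) = {5, 7, 8}
(B ∩ (C ∪ ((B ∪ A) ∖ B))) ∪ A = {2, 3, 5, 6, 7, 8, 9}

{2, 3, 5, 6, 7, 8, 9}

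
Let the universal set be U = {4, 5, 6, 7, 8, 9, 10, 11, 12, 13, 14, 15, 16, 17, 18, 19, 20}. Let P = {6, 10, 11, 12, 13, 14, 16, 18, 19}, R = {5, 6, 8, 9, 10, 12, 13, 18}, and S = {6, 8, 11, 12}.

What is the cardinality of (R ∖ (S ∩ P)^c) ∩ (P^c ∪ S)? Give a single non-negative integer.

2

S ∩ P = {6, 11, 12}
(S ∩ P)^c = {4, 5, 7, 8, 9, 10, 13, 14, 15, 16, 17, 18, 19, 20}
R ∖ (S ∩ P)^c = {6, 12}
P^c = {4, 5, 7, 8, 9, 15, 17, 20}
P^c ∪ S = {4, 5, 6, 7, 8, 9, 11, 12, 15, 17, 20}
(R ∖ (S ∩ P)^c) ∩ (P^c ∪ S) = {6, 12}
|(R ∖ (S ∩ P)^c) ∩ (P^c ∪ S)| = 2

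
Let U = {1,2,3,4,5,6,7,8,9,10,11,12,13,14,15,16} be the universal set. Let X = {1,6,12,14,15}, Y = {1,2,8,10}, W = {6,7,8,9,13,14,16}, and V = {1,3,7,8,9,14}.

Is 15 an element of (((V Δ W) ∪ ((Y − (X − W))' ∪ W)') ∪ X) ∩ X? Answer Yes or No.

15 ∉ V and 15 ∉ W, so 15 ∉ V Δ W
15 ∈ X and 15 ∉ W, so 15 ∈ X − W
15 ∉ Y and 15 ∈ (X − W), so 15 ∉ Y − (X − W)
15 ∈ (Y − (X − W))' since 15 ∉ (Y − (X − W))
15 ∈ (Y − (X − W))' and 15 ∉ W, so 15 ∈ (Y − (X − W))' ∪ W
15 ∉ ((Y − (X − W))' ∪ W)' since 15 ∈ ((Y − (X − W))' ∪ W)
15 ∉ (V Δ W) and 15 ∉ ((Y − (X − W))' ∪ W)', so 15 ∉ (V Δ W) ∪ ((Y − (X − W))' ∪ W)'
15 ∉ ((V Δ W) ∪ ((Y − (X − W))' ∪ W)') and 15 ∈ X, so 15 ∈ ((V Δ W) ∪ ((Y − (X − W))' ∪ W)') ∪ X
15 ∈ (((V Δ W) ∪ ((Y − (X − W))' ∪ W)') ∪ X) and 15 ∈ X, so 15 ∈ (((V Δ W) ∪ ((Y − (X − W))' ∪ W)') ∪ X) ∩ X

Yes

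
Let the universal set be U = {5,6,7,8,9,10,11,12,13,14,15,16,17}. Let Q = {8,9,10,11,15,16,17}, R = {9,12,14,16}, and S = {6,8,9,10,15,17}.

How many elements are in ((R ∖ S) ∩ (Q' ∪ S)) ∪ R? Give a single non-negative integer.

4

R ∖ S = {12,14,16}
Q' = {5,6,7,12,13,14}
Q' ∪ S = {5,6,7,8,9,10,12,13,14,15,17}
(R ∖ S) ∩ (Q' ∪ S) = {12,14}
((R ∖ S) ∩ (Q' ∪ S)) ∪ R = {9,12,14,16}
|((R ∖ S) ∩ (Q' ∪ S)) ∪ R| = 4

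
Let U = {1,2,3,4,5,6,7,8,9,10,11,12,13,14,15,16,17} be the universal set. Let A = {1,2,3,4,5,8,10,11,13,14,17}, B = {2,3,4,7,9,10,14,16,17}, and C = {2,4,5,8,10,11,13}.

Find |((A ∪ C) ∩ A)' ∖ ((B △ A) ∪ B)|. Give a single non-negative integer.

3

A ∪ C = {1,2,3,4,5,8,10,11,13,14,17}
(A ∪ C) ∩ A = {1,2,3,4,5,8,10,11,13,14,17}
((A ∪ C) ∩ A)' = {6,7,9,12,15,16}
B △ A = {1,5,7,8,9,11,13,16}
(B △ A) ∪ B = {1,2,3,4,5,7,8,9,10,11,13,14,16,17}
((A ∪ C) ∩ A)' ∖ ((B △ A) ∪ B) = {6,12,15}
|((A ∪ C) ∩ A)' ∖ ((B △ A) ∪ B)| = 3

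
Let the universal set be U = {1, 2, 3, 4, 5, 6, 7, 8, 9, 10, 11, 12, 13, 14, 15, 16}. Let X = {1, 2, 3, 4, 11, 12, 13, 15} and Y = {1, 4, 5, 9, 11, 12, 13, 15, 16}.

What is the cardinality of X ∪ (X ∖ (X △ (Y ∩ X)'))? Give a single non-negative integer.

Y ∩ X = {1, 4, 11, 12, 13, 15}
(Y ∩ X)' = {2, 3, 5, 6, 7, 8, 9, 10, 14, 16}
X △ (Y ∩ X)' = {1, 4, 5, 6, 7, 8, 9, 10, 11, 12, 13, 14, 15, 16}
X ∖ (X △ (Y ∩ X)') = {2, 3}
X ∪ (X ∖ (X △ (Y ∩ X)')) = {1, 2, 3, 4, 11, 12, 13, 15}
|X ∪ (X ∖ (X △ (Y ∩ X)'))| = 8

8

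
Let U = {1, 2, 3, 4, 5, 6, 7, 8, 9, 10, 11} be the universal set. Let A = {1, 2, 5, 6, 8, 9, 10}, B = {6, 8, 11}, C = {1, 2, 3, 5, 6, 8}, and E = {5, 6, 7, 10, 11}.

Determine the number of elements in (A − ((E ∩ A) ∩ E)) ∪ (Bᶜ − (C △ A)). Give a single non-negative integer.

7

E ∩ A = {5, 6, 10}
(E ∩ A) ∩ E = {5, 6, 10}
A − ((E ∩ A) ∩ E) = {1, 2, 8, 9}
Bᶜ = {1, 2, 3, 4, 5, 7, 9, 10}
C △ A = {3, 9, 10}
Bᶜ − (C △ A) = {1, 2, 4, 5, 7}
(A − ((E ∩ A) ∩ E)) ∪ (Bᶜ − (C △ A)) = {1, 2, 4, 5, 7, 8, 9}
|(A − ((E ∩ A) ∩ E)) ∪ (Bᶜ − (C △ A))| = 7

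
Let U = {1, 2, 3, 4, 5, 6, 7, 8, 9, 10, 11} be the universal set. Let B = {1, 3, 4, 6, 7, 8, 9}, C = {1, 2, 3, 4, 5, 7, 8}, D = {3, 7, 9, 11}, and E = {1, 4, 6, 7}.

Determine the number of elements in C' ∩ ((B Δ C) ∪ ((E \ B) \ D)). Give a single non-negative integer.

2

C' = {6, 9, 10, 11}
B Δ C = {2, 5, 6, 9}
E \ B = {}
(E \ B) \ D = {}
(B Δ C) ∪ ((E \ B) \ D) = {2, 5, 6, 9}
C' ∩ ((B Δ C) ∪ ((E \ B) \ D)) = {6, 9}
|C' ∩ ((B Δ C) ∪ ((E \ B) \ D))| = 2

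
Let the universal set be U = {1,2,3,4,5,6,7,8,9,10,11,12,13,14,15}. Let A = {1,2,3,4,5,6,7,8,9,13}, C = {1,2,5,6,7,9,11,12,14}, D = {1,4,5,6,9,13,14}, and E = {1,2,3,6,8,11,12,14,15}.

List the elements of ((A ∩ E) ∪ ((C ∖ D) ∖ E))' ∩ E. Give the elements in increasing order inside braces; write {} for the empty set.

{11,12,14,15}

A ∩ E = {1,2,3,6,8}
C ∖ D = {2,7,11,12}
(C ∖ D) ∖ E = {7}
(A ∩ E) ∪ ((C ∖ D) ∖ E) = {1,2,3,6,7,8}
((A ∩ E) ∪ ((C ∖ D) ∖ E))' = {4,5,9,10,11,12,13,14,15}
((A ∩ E) ∪ ((C ∖ D) ∖ E))' ∩ E = {11,12,14,15}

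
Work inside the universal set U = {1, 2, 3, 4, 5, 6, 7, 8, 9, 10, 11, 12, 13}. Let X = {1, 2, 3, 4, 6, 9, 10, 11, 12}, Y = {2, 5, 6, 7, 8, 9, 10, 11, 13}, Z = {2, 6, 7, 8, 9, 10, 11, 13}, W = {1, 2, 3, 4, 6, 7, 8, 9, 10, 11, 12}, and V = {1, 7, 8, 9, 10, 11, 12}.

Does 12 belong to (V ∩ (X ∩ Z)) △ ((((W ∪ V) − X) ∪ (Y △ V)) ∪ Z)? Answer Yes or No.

Yes

12 ∈ X and 12 ∉ Z, so 12 ∉ X ∩ Z
12 ∈ V and 12 ∉ (X ∩ Z), so 12 ∉ V ∩ (X ∩ Z)
12 ∈ W and 12 ∈ V, so 12 ∈ W ∪ V
12 ∈ (W ∪ V) and 12 ∈ X, so 12 ∉ (W ∪ V) − X
12 ∉ Y and 12 ∈ V, so 12 ∈ Y △ V
12 ∉ ((W ∪ V) − X) and 12 ∈ (Y △ V), so 12 ∈ ((W ∪ V) − X) ∪ (Y △ V)
12 ∈ (((W ∪ V) − X) ∪ (Y △ V)) and 12 ∉ Z, so 12 ∈ (((W ∪ V) − X) ∪ (Y △ V)) ∪ Z
12 ∉ (V ∩ (X ∩ Z)) and 12 ∈ ((((W ∪ V) − X) ∪ (Y △ V)) ∪ Z), so 12 ∈ (V ∩ (X ∩ Z)) △ ((((W ∪ V) − X) ∪ (Y △ V)) ∪ Z)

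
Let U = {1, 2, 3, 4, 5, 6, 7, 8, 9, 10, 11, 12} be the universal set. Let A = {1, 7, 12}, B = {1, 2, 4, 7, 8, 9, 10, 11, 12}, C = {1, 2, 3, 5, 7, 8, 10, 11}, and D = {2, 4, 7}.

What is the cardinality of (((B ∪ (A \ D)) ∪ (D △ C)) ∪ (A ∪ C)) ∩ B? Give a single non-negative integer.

9

A \ D = {1, 12}
B ∪ (A \ D) = {1, 2, 4, 7, 8, 9, 10, 11, 12}
D △ C = {1, 3, 4, 5, 8, 10, 11}
(B ∪ (A \ D)) ∪ (D △ C) = {1, 2, 3, 4, 5, 7, 8, 9, 10, 11, 12}
A ∪ C = {1, 2, 3, 5, 7, 8, 10, 11, 12}
((B ∪ (A \ D)) ∪ (D △ C)) ∪ (A ∪ C) = {1, 2, 3, 4, 5, 7, 8, 9, 10, 11, 12}
(((B ∪ (A \ D)) ∪ (D △ C)) ∪ (A ∪ C)) ∩ B = {1, 2, 4, 7, 8, 9, 10, 11, 12}
|(((B ∪ (A \ D)) ∪ (D △ C)) ∪ (A ∪ C)) ∩ B| = 9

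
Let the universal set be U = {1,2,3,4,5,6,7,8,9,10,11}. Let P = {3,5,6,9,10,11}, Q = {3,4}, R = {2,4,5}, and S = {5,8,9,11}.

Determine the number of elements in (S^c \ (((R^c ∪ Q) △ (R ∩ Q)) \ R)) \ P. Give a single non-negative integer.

S^c = {1,2,3,4,6,7,10}
R^c = {1,3,6,7,8,9,10,11}
R^c ∪ Q = {1,3,4,6,7,8,9,10,11}
R ∩ Q = {4}
(R^c ∪ Q) △ (R ∩ Q) = {1,3,6,7,8,9,10,11}
((R^c ∪ Q) △ (R ∩ Q)) \ R = {1,3,6,7,8,9,10,11}
S^c \ (((R^c ∪ Q) △ (R ∩ Q)) \ R) = {2,4}
(S^c \ (((R^c ∪ Q) △ (R ∩ Q)) \ R)) \ P = {2,4}
|(S^c \ (((R^c ∪ Q) △ (R ∩ Q)) \ R)) \ P| = 2

2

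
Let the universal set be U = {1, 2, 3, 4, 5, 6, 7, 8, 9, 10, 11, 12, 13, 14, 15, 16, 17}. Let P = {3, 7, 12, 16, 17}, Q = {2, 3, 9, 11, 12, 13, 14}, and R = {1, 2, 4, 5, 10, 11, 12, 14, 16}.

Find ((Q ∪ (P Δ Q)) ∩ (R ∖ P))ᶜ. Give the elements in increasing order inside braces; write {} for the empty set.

{1, 3, 4, 5, 6, 7, 8, 9, 10, 12, 13, 15, 16, 17}

P Δ Q = {2, 7, 9, 11, 13, 14, 16, 17}
Q ∪ (P Δ Q) = {2, 3, 7, 9, 11, 12, 13, 14, 16, 17}
R ∖ P = {1, 2, 4, 5, 10, 11, 14}
(Q ∪ (P Δ Q)) ∩ (R ∖ P) = {2, 11, 14}
((Q ∪ (P Δ Q)) ∩ (R ∖ P))ᶜ = {1, 3, 4, 5, 6, 7, 8, 9, 10, 12, 13, 15, 16, 17}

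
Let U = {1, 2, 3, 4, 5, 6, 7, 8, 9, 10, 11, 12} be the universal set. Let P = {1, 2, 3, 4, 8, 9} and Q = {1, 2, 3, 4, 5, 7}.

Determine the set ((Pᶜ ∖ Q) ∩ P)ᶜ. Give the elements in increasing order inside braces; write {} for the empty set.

Pᶜ = {5, 6, 7, 10, 11, 12}
Pᶜ ∖ Q = {6, 10, 11, 12}
(Pᶜ ∖ Q) ∩ P = {}
((Pᶜ ∖ Q) ∩ P)ᶜ = {1, 2, 3, 4, 5, 6, 7, 8, 9, 10, 11, 12}

{1, 2, 3, 4, 5, 6, 7, 8, 9, 10, 11, 12}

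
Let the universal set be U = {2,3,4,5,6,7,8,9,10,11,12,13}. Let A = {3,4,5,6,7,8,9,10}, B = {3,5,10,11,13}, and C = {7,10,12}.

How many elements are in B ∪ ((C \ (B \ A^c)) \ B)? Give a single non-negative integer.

7

A^c = {2,11,12,13}
B \ A^c = {3,5,10}
C \ (B \ A^c) = {7,12}
(C \ (B \ A^c)) \ B = {7,12}
B ∪ ((C \ (B \ A^c)) \ B) = {3,5,7,10,11,12,13}
|B ∪ ((C \ (B \ A^c)) \ B)| = 7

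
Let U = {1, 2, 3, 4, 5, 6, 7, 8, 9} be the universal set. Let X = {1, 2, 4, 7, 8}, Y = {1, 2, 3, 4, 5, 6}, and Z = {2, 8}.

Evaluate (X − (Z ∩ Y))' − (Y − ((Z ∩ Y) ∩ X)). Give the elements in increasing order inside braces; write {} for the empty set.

{2, 9}

Z ∩ Y = {2}
X − (Z ∩ Y) = {1, 4, 7, 8}
(X − (Z ∩ Y))' = {2, 3, 5, 6, 9}
(Z ∩ Y) ∩ X = {2}
Y − ((Z ∩ Y) ∩ X) = {1, 3, 4, 5, 6}
(X − (Z ∩ Y))' − (Y − ((Z ∩ Y) ∩ X)) = {2, 9}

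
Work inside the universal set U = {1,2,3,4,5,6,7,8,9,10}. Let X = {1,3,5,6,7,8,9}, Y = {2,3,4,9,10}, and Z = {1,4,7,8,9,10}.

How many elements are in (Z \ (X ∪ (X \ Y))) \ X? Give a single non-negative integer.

2

X \ Y = {1,5,6,7,8}
X ∪ (X \ Y) = {1,3,5,6,7,8,9}
Z \ (X ∪ (X \ Y)) = {4,10}
(Z \ (X ∪ (X \ Y))) \ X = {4,10}
|(Z \ (X ∪ (X \ Y))) \ X| = 2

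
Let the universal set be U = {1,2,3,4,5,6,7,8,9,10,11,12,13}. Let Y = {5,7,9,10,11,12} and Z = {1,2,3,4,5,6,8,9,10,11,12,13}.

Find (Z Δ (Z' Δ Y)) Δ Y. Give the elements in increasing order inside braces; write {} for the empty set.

{1,2,3,4,5,6,7,8,9,10,11,12,13}

Z' = {7}
Z' Δ Y = {5,9,10,11,12}
Z Δ (Z' Δ Y) = {1,2,3,4,6,8,13}
(Z Δ (Z' Δ Y)) Δ Y = {1,2,3,4,5,6,7,8,9,10,11,12,13}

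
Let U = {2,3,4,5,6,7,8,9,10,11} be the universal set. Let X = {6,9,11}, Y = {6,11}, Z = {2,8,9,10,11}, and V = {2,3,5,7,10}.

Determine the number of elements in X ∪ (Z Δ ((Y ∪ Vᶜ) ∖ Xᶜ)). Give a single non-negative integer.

Vᶜ = {4,6,8,9,11}
Y ∪ Vᶜ = {4,6,8,9,11}
Xᶜ = {2,3,4,5,7,8,10}
(Y ∪ Vᶜ) ∖ Xᶜ = {6,9,11}
Z Δ ((Y ∪ Vᶜ) ∖ Xᶜ) = {2,6,8,10}
X ∪ (Z Δ ((Y ∪ Vᶜ) ∖ Xᶜ)) = {2,6,8,9,10,11}
|X ∪ (Z Δ ((Y ∪ Vᶜ) ∖ Xᶜ))| = 6

6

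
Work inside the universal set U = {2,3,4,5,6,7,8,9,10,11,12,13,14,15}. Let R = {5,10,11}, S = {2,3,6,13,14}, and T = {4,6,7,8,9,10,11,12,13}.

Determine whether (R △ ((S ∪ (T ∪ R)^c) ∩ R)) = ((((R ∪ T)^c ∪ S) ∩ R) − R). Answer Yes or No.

T ∪ R = {4,5,6,7,8,9,10,11,12,13}
(T ∪ R)^c = {2,3,14,15}
S ∪ (T ∪ R)^c = {2,3,6,13,14,15}
(S ∪ (T ∪ R)^c) ∩ R = {}
R △ ((S ∪ (T ∪ R)^c) ∩ R) = {5,10,11}
R ∪ T = {4,5,6,7,8,9,10,11,12,13}
(R ∪ T)^c = {2,3,14,15}
(R ∪ T)^c ∪ S = {2,3,6,13,14,15}
((R ∪ T)^c ∪ S) ∩ R = {}
(((R ∪ T)^c ∪ S) ∩ R) − R = {}
5 ∈ R △ ((S ∪ (T ∪ R)^c) ∩ R) but 5 ∉ (((R ∪ T)^c ∪ S) ∩ R) − R, so they differ.

No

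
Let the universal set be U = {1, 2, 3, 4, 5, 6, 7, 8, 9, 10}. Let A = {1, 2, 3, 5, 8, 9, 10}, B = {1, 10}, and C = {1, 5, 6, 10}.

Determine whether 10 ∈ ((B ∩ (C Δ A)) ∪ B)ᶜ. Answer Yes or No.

10 ∈ C and 10 ∈ A, so 10 ∉ C Δ A
10 ∈ B and 10 ∉ (C Δ A), so 10 ∉ B ∩ (C Δ A)
10 ∉ (B ∩ (C Δ A)) and 10 ∈ B, so 10 ∈ (B ∩ (C Δ A)) ∪ B
10 ∉ ((B ∩ (C Δ A)) ∪ B)ᶜ since 10 ∈ ((B ∩ (C Δ A)) ∪ B)

No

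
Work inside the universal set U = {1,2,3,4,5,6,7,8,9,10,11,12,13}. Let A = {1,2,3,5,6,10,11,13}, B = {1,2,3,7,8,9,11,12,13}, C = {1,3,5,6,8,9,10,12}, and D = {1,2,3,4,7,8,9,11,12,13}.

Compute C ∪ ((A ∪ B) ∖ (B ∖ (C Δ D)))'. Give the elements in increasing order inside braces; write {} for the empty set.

{1,3,4,5,6,8,9,10,12}

A ∪ B = {1,2,3,5,6,7,8,9,10,11,12,13}
C Δ D = {2,4,5,6,7,10,11,13}
B ∖ (C Δ D) = {1,3,8,9,12}
(A ∪ B) ∖ (B ∖ (C Δ D)) = {2,5,6,7,10,11,13}
((A ∪ B) ∖ (B ∖ (C Δ D)))' = {1,3,4,8,9,12}
C ∪ ((A ∪ B) ∖ (B ∖ (C Δ D)))' = {1,3,4,5,6,8,9,10,12}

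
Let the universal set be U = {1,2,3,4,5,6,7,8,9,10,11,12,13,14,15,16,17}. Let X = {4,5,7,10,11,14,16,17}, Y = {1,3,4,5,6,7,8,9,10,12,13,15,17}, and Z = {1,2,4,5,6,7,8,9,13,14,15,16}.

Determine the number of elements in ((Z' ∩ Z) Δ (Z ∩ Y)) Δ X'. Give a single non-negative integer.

6

Z' = {3,10,11,12,17}
Z' ∩ Z = {}
Z ∩ Y = {1,4,5,6,7,8,9,13,15}
(Z' ∩ Z) Δ (Z ∩ Y) = {1,4,5,6,7,8,9,13,15}
X' = {1,2,3,6,8,9,12,13,15}
((Z' ∩ Z) Δ (Z ∩ Y)) Δ X' = {2,3,4,5,7,12}
|((Z' ∩ Z) Δ (Z ∩ Y)) Δ X'| = 6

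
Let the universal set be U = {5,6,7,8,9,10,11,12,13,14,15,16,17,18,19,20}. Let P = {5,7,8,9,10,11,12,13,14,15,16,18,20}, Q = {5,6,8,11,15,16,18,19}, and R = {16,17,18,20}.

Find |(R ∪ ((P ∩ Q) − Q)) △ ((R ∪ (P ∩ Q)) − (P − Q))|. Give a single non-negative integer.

P ∩ Q = {5,8,11,15,16,18}
(P ∩ Q) − Q = {}
R ∪ ((P ∩ Q) − Q) = {16,17,18,20}
R ∪ (P ∩ Q) = {5,8,11,15,16,17,18,20}
P − Q = {7,9,10,12,13,14,20}
(R ∪ (P ∩ Q)) − (P − Q) = {5,8,11,15,16,17,18}
(R ∪ ((P ∩ Q) − Q)) △ ((R ∪ (P ∩ Q)) − (P − Q)) = {5,8,11,15,20}
|(R ∪ ((P ∩ Q) − Q)) △ ((R ∪ (P ∩ Q)) − (P − Q))| = 5

5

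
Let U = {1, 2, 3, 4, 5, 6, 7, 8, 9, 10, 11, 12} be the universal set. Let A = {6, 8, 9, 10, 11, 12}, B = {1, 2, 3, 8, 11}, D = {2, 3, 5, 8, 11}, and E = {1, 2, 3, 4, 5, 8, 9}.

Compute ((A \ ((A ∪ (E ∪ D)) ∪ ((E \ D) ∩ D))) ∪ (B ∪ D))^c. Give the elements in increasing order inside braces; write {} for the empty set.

E ∪ D = {1, 2, 3, 4, 5, 8, 9, 11}
A ∪ (E ∪ D) = {1, 2, 3, 4, 5, 6, 8, 9, 10, 11, 12}
E \ D = {1, 4, 9}
(E \ D) ∩ D = {}
(A ∪ (E ∪ D)) ∪ ((E \ D) ∩ D) = {1, 2, 3, 4, 5, 6, 8, 9, 10, 11, 12}
A \ ((A ∪ (E ∪ D)) ∪ ((E \ D) ∩ D)) = {}
B ∪ D = {1, 2, 3, 5, 8, 11}
(A \ ((A ∪ (E ∪ D)) ∪ ((E \ D) ∩ D))) ∪ (B ∪ D) = {1, 2, 3, 5, 8, 11}
((A \ ((A ∪ (E ∪ D)) ∪ ((E \ D) ∩ D))) ∪ (B ∪ D))^c = {4, 6, 7, 9, 10, 12}

{4, 6, 7, 9, 10, 12}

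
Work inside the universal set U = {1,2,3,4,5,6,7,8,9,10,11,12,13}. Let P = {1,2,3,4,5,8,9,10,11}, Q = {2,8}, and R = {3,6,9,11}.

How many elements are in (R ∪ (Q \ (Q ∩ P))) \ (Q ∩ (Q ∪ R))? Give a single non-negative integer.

4

Q ∩ P = {2,8}
Q \ (Q ∩ P) = {}
R ∪ (Q \ (Q ∩ P)) = {3,6,9,11}
Q ∪ R = {2,3,6,8,9,11}
Q ∩ (Q ∪ R) = {2,8}
(R ∪ (Q \ (Q ∩ P))) \ (Q ∩ (Q ∪ R)) = {3,6,9,11}
|(R ∪ (Q \ (Q ∩ P))) \ (Q ∩ (Q ∪ R))| = 4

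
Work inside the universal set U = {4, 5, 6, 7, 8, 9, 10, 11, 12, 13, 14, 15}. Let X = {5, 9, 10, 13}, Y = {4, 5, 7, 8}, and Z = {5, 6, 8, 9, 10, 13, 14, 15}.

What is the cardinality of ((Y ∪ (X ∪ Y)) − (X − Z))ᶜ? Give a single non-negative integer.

X ∪ Y = {4, 5, 7, 8, 9, 10, 13}
Y ∪ (X ∪ Y) = {4, 5, 7, 8, 9, 10, 13}
X − Z = {}
(Y ∪ (X ∪ Y)) − (X − Z) = {4, 5, 7, 8, 9, 10, 13}
((Y ∪ (X ∪ Y)) − (X − Z))ᶜ = {6, 11, 12, 14, 15}
|((Y ∪ (X ∪ Y)) − (X − Z))ᶜ| = 5

5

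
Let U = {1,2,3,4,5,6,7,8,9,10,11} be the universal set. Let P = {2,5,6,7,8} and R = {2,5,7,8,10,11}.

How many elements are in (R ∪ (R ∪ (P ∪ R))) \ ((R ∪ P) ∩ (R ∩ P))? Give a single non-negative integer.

3

P ∪ R = {2,5,6,7,8,10,11}
R ∪ (P ∪ R) = {2,5,6,7,8,10,11}
R ∪ (R ∪ (P ∪ R)) = {2,5,6,7,8,10,11}
R ∪ P = {2,5,6,7,8,10,11}
R ∩ P = {2,5,7,8}
(R ∪ P) ∩ (R ∩ P) = {2,5,7,8}
(R ∪ (R ∪ (P ∪ R))) \ ((R ∪ P) ∩ (R ∩ P)) = {6,10,11}
|(R ∪ (R ∪ (P ∪ R))) \ ((R ∪ P) ∩ (R ∩ P))| = 3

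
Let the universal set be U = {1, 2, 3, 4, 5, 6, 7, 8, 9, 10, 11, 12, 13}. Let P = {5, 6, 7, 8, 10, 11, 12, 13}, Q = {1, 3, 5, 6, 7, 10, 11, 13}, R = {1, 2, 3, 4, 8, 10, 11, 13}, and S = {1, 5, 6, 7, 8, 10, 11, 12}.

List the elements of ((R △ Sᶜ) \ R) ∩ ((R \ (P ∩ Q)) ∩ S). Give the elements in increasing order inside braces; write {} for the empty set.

{}

Sᶜ = {2, 3, 4, 9, 13}
R △ Sᶜ = {1, 8, 9, 10, 11}
(R △ Sᶜ) \ R = {9}
P ∩ Q = {5, 6, 7, 10, 11, 13}
R \ (P ∩ Q) = {1, 2, 3, 4, 8}
(R \ (P ∩ Q)) ∩ S = {1, 8}
((R △ Sᶜ) \ R) ∩ ((R \ (P ∩ Q)) ∩ S) = {}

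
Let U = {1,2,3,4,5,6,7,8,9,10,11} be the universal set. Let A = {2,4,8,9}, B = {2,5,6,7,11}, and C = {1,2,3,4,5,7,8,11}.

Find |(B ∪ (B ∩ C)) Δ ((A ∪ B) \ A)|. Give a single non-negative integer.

B ∩ C = {2,5,7,11}
B ∪ (B ∩ C) = {2,5,6,7,11}
A ∪ B = {2,4,5,6,7,8,9,11}
(A ∪ B) \ A = {5,6,7,11}
(B ∪ (B ∩ C)) Δ ((A ∪ B) \ A) = {2}
|(B ∪ (B ∩ C)) Δ ((A ∪ B) \ A)| = 1

1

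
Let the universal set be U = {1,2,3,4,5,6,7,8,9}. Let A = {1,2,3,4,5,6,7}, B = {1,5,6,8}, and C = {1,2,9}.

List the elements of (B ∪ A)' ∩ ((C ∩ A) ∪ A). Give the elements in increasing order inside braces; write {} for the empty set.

B ∪ A = {1,2,3,4,5,6,7,8}
(B ∪ A)' = {9}
C ∩ A = {1,2}
(C ∩ A) ∪ A = {1,2,3,4,5,6,7}
(B ∪ A)' ∩ ((C ∩ A) ∪ A) = {}

{}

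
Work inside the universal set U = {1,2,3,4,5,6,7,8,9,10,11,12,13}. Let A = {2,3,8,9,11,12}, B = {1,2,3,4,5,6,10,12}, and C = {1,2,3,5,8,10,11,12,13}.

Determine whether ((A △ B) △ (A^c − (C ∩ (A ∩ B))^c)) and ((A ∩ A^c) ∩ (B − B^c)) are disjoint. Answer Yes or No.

Yes

A △ B = {1,4,5,6,8,9,10,11}
A^c = {1,4,5,6,7,10,13}
A ∩ B = {2,3,12}
C ∩ (A ∩ B) = {2,3,12}
(C ∩ (A ∩ B))^c = {1,4,5,6,7,8,9,10,11,13}
A^c − (C ∩ (A ∩ B))^c = {}
(A △ B) △ (A^c − (C ∩ (A ∩ B))^c) = {1,4,5,6,8,9,10,11}
A ∩ A^c = {}
B^c = {7,8,9,11,13}
B − B^c = {1,2,3,4,5,6,10,12}
(A ∩ A^c) ∩ (B − B^c) = {}
{1,4,5,6,8,9,10,11} and {} share no elements.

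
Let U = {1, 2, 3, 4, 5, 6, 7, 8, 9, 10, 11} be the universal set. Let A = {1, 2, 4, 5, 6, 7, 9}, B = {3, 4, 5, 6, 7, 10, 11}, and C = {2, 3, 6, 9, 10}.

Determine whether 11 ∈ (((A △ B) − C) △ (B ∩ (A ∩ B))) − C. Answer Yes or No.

11 ∉ A and 11 ∈ B, so 11 ∈ A △ B
11 ∈ (A △ B) and 11 ∉ C, so 11 ∈ (A △ B) − C
11 ∉ A and 11 ∈ B, so 11 ∉ A ∩ B
11 ∈ B and 11 ∉ (A ∩ B), so 11 ∉ B ∩ (A ∩ B)
11 ∈ ((A △ B) − C) and 11 ∉ (B ∩ (A ∩ B)), so 11 ∈ ((A △ B) − C) △ (B ∩ (A ∩ B))
11 ∈ (((A △ B) − C) △ (B ∩ (A ∩ B))) and 11 ∉ C, so 11 ∈ (((A △ B) − C) △ (B ∩ (A ∩ B))) − C

Yes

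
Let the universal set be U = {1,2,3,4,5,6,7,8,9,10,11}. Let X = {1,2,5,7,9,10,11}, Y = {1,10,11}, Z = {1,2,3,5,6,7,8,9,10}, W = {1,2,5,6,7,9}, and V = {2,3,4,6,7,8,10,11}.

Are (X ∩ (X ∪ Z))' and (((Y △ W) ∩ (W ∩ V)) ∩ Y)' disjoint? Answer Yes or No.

No

X ∪ Z = {1,2,3,5,6,7,8,9,10,11}
X ∩ (X ∪ Z) = {1,2,5,7,9,10,11}
(X ∩ (X ∪ Z))' = {3,4,6,8}
Y △ W = {2,5,6,7,9,10,11}
W ∩ V = {2,6,7}
(Y △ W) ∩ (W ∩ V) = {2,6,7}
((Y △ W) ∩ (W ∩ V)) ∩ Y = {}
(((Y △ W) ∩ (W ∩ V)) ∩ Y)' = {1,2,3,4,5,6,7,8,9,10,11}
3 lies in both, so they are not disjoint.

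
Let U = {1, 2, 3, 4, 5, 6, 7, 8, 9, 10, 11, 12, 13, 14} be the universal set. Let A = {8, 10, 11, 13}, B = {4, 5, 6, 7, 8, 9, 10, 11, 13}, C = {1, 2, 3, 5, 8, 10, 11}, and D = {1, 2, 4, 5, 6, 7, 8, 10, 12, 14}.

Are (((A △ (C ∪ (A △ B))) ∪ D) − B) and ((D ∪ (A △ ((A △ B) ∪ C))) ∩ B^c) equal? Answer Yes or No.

A △ B = {4, 5, 6, 7, 9}
C ∪ (A △ B) = {1, 2, 3, 4, 5, 6, 7, 8, 9, 10, 11}
A △ (C ∪ (A △ B)) = {1, 2, 3, 4, 5, 6, 7, 9, 13}
(A △ (C ∪ (A △ B))) ∪ D = {1, 2, 3, 4, 5, 6, 7, 8, 9, 10, 12, 13, 14}
((A △ (C ∪ (A △ B))) ∪ D) − B = {1, 2, 3, 12, 14}
(A △ B) ∪ C = {1, 2, 3, 4, 5, 6, 7, 8, 9, 10, 11}
A △ ((A △ B) ∪ C) = {1, 2, 3, 4, 5, 6, 7, 9, 13}
D ∪ (A △ ((A △ B) ∪ C)) = {1, 2, 3, 4, 5, 6, 7, 8, 9, 10, 12, 13, 14}
B^c = {1, 2, 3, 12, 14}
(D ∪ (A △ ((A △ B) ∪ C))) ∩ B^c = {1, 2, 3, 12, 14}
Both equal {1, 2, 3, 12, 14}, so ((A △ (C ∪ (A △ B))) ∪ D) − B = (D ∪ (A △ ((A △ B) ∪ C))) ∩ B^c.

Yes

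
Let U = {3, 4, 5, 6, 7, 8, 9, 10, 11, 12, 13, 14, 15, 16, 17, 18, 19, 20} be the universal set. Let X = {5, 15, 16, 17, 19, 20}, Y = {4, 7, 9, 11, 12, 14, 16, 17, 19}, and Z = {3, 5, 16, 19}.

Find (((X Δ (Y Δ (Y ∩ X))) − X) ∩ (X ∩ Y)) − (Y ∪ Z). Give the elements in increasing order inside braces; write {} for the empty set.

{}

Y ∩ X = {16, 17, 19}
Y Δ (Y ∩ X) = {4, 7, 9, 11, 12, 14}
X Δ (Y Δ (Y ∩ X)) = {4, 5, 7, 9, 11, 12, 14, 15, 16, 17, 19, 20}
(X Δ (Y Δ (Y ∩ X))) − X = {4, 7, 9, 11, 12, 14}
X ∩ Y = {16, 17, 19}
((X Δ (Y Δ (Y ∩ X))) − X) ∩ (X ∩ Y) = {}
Y ∪ Z = {3, 4, 5, 7, 9, 11, 12, 14, 16, 17, 19}
(((X Δ (Y Δ (Y ∩ X))) − X) ∩ (X ∩ Y)) − (Y ∪ Z) = {}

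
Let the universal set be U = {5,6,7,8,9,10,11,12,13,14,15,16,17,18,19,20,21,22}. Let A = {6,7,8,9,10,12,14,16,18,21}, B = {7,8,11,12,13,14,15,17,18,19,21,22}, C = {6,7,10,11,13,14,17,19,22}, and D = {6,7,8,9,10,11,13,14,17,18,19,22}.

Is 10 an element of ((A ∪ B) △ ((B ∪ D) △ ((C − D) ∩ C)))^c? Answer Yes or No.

Yes

10 ∈ A and 10 ∉ B, so 10 ∈ A ∪ B
10 ∉ B and 10 ∈ D, so 10 ∈ B ∪ D
10 ∈ C and 10 ∈ D, so 10 ∉ C − D
10 ∉ (C − D) and 10 ∈ C, so 10 ∉ (C − D) ∩ C
10 ∈ (B ∪ D) and 10 ∉ ((C − D) ∩ C), so 10 ∈ (B ∪ D) △ ((C − D) ∩ C)
10 ∈ (A ∪ B) and 10 ∈ ((B ∪ D) △ ((C − D) ∩ C)), so 10 ∉ (A ∪ B) △ ((B ∪ D) △ ((C − D) ∩ C))
10 ∈ ((A ∪ B) △ ((B ∪ D) △ ((C − D) ∩ C)))^c since 10 ∉ ((A ∪ B) △ ((B ∪ D) △ ((C − D) ∩ C)))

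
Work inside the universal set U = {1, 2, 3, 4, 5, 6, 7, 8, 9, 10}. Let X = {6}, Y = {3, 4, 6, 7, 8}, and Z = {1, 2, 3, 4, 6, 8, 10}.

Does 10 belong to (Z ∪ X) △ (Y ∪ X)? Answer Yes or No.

Yes

10 ∈ Z and 10 ∉ X, so 10 ∈ Z ∪ X
10 ∉ Y and 10 ∉ X, so 10 ∉ Y ∪ X
10 ∈ (Z ∪ X) and 10 ∉ (Y ∪ X), so 10 ∈ (Z ∪ X) △ (Y ∪ X)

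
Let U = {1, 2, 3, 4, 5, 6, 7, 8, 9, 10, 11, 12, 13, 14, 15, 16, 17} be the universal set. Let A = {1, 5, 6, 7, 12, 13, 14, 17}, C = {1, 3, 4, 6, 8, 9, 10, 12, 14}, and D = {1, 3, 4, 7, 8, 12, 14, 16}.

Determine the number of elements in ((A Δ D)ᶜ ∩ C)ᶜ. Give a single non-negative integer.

A Δ D = {3, 4, 5, 6, 8, 13, 16, 17}
(A Δ D)ᶜ = {1, 2, 7, 9, 10, 11, 12, 14, 15}
(A Δ D)ᶜ ∩ C = {1, 9, 10, 12, 14}
((A Δ D)ᶜ ∩ C)ᶜ = {2, 3, 4, 5, 6, 7, 8, 11, 13, 15, 16, 17}
|((A Δ D)ᶜ ∩ C)ᶜ| = 12

12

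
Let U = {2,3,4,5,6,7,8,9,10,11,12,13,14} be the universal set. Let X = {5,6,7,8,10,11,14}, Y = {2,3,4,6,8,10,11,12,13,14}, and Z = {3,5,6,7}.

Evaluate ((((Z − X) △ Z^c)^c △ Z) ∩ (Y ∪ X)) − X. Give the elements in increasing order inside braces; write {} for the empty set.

Z − X = {3}
Z^c = {2,4,8,9,10,11,12,13,14}
(Z − X) △ Z^c = {2,3,4,8,9,10,11,12,13,14}
((Z − X) △ Z^c)^c = {5,6,7}
((Z − X) △ Z^c)^c △ Z = {3}
Y ∪ X = {2,3,4,5,6,7,8,10,11,12,13,14}
(((Z − X) △ Z^c)^c △ Z) ∩ (Y ∪ X) = {3}
((((Z − X) △ Z^c)^c △ Z) ∩ (Y ∪ X)) − X = {3}

{3}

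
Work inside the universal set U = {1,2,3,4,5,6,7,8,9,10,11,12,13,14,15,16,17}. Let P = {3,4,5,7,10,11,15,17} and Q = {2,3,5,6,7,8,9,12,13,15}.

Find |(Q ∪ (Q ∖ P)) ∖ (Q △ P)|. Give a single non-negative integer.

Q ∖ P = {2,6,8,9,12,13}
Q ∪ (Q ∖ P) = {2,3,5,6,7,8,9,12,13,15}
Q △ P = {2,4,6,8,9,10,11,12,13,17}
(Q ∪ (Q ∖ P)) ∖ (Q △ P) = {3,5,7,15}
|(Q ∪ (Q ∖ P)) ∖ (Q △ P)| = 4

4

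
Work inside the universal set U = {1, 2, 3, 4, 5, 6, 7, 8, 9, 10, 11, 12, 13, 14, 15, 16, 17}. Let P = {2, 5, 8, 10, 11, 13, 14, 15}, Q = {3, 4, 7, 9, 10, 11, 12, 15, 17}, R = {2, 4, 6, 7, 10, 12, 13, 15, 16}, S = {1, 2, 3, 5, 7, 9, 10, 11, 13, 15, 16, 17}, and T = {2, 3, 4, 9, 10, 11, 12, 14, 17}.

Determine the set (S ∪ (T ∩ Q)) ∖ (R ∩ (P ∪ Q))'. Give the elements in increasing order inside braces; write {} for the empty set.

{2, 4, 7, 10, 12, 13, 15}

T ∩ Q = {3, 4, 9, 10, 11, 12, 17}
S ∪ (T ∩ Q) = {1, 2, 3, 4, 5, 7, 9, 10, 11, 12, 13, 15, 16, 17}
P ∪ Q = {2, 3, 4, 5, 7, 8, 9, 10, 11, 12, 13, 14, 15, 17}
R ∩ (P ∪ Q) = {2, 4, 7, 10, 12, 13, 15}
(R ∩ (P ∪ Q))' = {1, 3, 5, 6, 8, 9, 11, 14, 16, 17}
(S ∪ (T ∩ Q)) ∖ (R ∩ (P ∪ Q))' = {2, 4, 7, 10, 12, 13, 15}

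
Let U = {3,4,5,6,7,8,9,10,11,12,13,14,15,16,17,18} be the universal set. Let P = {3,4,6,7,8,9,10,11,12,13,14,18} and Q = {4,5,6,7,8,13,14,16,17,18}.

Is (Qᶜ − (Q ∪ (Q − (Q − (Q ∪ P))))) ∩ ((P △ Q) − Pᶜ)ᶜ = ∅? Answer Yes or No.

Qᶜ = {3,9,10,11,12,15}
Q ∪ P = {3,4,5,6,7,8,9,10,11,12,13,14,16,17,18}
Q − (Q ∪ P) = {}
Q − (Q − (Q ∪ P)) = {4,5,6,7,8,13,14,16,17,18}
Q ∪ (Q − (Q − (Q ∪ P))) = {4,5,6,7,8,13,14,16,17,18}
Qᶜ − (Q ∪ (Q − (Q − (Q ∪ P)))) = {3,9,10,11,12,15}
P △ Q = {3,5,9,10,11,12,16,17}
Pᶜ = {5,15,16,17}
(P △ Q) − Pᶜ = {3,9,10,11,12}
((P △ Q) − Pᶜ)ᶜ = {4,5,6,7,8,13,14,15,16,17,18}
15 lies in both, so they are not disjoint.

No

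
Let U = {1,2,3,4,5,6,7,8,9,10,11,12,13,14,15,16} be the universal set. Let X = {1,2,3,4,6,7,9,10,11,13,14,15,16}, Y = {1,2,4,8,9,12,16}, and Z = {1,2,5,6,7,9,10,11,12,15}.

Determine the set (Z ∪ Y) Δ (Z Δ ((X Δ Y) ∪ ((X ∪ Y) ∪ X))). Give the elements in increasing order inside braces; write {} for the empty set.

Z ∪ Y = {1,2,4,5,6,7,8,9,10,11,12,15,16}
X Δ Y = {3,6,7,8,10,11,12,13,14,15}
X ∪ Y = {1,2,3,4,6,7,8,9,10,11,12,13,14,15,16}
(X ∪ Y) ∪ X = {1,2,3,4,6,7,8,9,10,11,12,13,14,15,16}
(X Δ Y) ∪ ((X ∪ Y) ∪ X) = {1,2,3,4,6,7,8,9,10,11,12,13,14,15,16}
Z Δ ((X Δ Y) ∪ ((X ∪ Y) ∪ X)) = {3,4,5,8,13,14,16}
(Z ∪ Y) Δ (Z Δ ((X Δ Y) ∪ ((X ∪ Y) ∪ X))) = {1,2,3,6,7,9,10,11,12,13,14,15}

{1,2,3,6,7,9,10,11,12,13,14,15}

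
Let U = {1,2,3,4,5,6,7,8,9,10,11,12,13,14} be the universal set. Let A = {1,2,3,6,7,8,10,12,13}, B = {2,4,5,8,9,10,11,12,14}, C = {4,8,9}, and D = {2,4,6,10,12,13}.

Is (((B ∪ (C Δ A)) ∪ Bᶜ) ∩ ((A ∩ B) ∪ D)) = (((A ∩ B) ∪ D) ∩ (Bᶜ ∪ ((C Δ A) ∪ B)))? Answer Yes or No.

C Δ A = {1,2,3,4,6,7,9,10,12,13}
B ∪ (C Δ A) = {1,2,3,4,5,6,7,8,9,10,11,12,13,14}
Bᶜ = {1,3,6,7,13}
(B ∪ (C Δ A)) ∪ Bᶜ = {1,2,3,4,5,6,7,8,9,10,11,12,13,14}
A ∩ B = {2,8,10,12}
(A ∩ B) ∪ D = {2,4,6,8,10,12,13}
((B ∪ (C Δ A)) ∪ Bᶜ) ∩ ((A ∩ B) ∪ D) = {2,4,6,8,10,12,13}
(C Δ A) ∪ B = {1,2,3,4,5,6,7,8,9,10,11,12,13,14}
Bᶜ ∪ ((C Δ A) ∪ B) = {1,2,3,4,5,6,7,8,9,10,11,12,13,14}
((A ∩ B) ∪ D) ∩ (Bᶜ ∪ ((C Δ A) ∪ B)) = {2,4,6,8,10,12,13}
Both equal {2,4,6,8,10,12,13}, so ((B ∪ (C Δ A)) ∪ Bᶜ) ∩ ((A ∩ B) ∪ D) = ((A ∩ B) ∪ D) ∩ (Bᶜ ∪ ((C Δ A) ∪ B)).

Yes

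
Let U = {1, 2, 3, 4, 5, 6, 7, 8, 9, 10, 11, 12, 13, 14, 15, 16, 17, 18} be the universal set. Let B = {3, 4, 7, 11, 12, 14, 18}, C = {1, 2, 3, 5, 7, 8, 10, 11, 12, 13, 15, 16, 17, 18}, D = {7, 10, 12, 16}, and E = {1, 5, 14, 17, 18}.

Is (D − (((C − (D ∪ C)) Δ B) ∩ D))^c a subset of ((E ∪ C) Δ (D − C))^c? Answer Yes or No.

No

D ∪ C = {1, 2, 3, 5, 7, 8, 10, 11, 12, 13, 15, 16, 17, 18}
C − (D ∪ C) = {}
(C − (D ∪ C)) Δ B = {3, 4, 7, 11, 12, 14, 18}
((C − (D ∪ C)) Δ B) ∩ D = {7, 12}
D − (((C − (D ∪ C)) Δ B) ∩ D) = {10, 16}
(D − (((C − (D ∪ C)) Δ B) ∩ D))^c = {1, 2, 3, 4, 5, 6, 7, 8, 9, 11, 12, 13, 14, 15, 17, 18}
E ∪ C = {1, 2, 3, 5, 7, 8, 10, 11, 12, 13, 14, 15, 16, 17, 18}
D − C = {}
(E ∪ C) Δ (D − C) = {1, 2, 3, 5, 7, 8, 10, 11, 12, 13, 14, 15, 16, 17, 18}
((E ∪ C) Δ (D − C))^c = {4, 6, 9}
1 ∈ (D − (((C − (D ∪ C)) Δ B) ∩ D))^c but 1 ∉ ((E ∪ C) Δ (D − C))^c, so the inclusion fails.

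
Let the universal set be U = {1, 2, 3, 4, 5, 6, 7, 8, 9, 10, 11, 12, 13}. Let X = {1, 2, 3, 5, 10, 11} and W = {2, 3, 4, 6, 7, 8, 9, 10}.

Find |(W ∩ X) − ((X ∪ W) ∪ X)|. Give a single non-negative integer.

0

W ∩ X = {2, 3, 10}
X ∪ W = {1, 2, 3, 4, 5, 6, 7, 8, 9, 10, 11}
(X ∪ W) ∪ X = {1, 2, 3, 4, 5, 6, 7, 8, 9, 10, 11}
(W ∩ X) − ((X ∪ W) ∪ X) = {}
|(W ∩ X) − ((X ∪ W) ∪ X)| = 0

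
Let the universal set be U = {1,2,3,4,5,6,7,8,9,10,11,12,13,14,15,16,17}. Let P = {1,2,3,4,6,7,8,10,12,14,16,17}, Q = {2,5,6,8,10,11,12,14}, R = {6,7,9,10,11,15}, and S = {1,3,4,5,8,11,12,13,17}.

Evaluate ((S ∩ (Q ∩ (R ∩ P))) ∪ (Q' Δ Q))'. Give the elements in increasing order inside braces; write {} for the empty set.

{}

R ∩ P = {6,7,10}
Q ∩ (R ∩ P) = {6,10}
S ∩ (Q ∩ (R ∩ P)) = {}
Q' = {1,3,4,7,9,13,15,16,17}
Q' Δ Q = {1,2,3,4,5,6,7,8,9,10,11,12,13,14,15,16,17}
(S ∩ (Q ∩ (R ∩ P))) ∪ (Q' Δ Q) = {1,2,3,4,5,6,7,8,9,10,11,12,13,14,15,16,17}
((S ∩ (Q ∩ (R ∩ P))) ∪ (Q' Δ Q))' = {}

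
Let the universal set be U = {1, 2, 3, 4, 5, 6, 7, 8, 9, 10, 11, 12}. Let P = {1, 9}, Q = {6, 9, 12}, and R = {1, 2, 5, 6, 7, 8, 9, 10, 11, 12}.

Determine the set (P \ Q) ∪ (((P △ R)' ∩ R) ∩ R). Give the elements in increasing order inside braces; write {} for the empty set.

{1, 9}

P \ Q = {1}
P △ R = {2, 5, 6, 7, 8, 10, 11, 12}
(P △ R)' = {1, 3, 4, 9}
(P △ R)' ∩ R = {1, 9}
((P △ R)' ∩ R) ∩ R = {1, 9}
(P \ Q) ∪ (((P △ R)' ∩ R) ∩ R) = {1, 9}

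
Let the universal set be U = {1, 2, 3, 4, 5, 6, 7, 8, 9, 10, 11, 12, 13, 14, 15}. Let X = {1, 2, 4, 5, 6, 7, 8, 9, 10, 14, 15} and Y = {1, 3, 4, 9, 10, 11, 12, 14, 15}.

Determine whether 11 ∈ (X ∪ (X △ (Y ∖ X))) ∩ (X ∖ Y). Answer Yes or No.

No

11 ∈ Y and 11 ∉ X, so 11 ∈ Y ∖ X
11 ∉ X and 11 ∈ (Y ∖ X), so 11 ∈ X △ (Y ∖ X)
11 ∉ X and 11 ∈ (X △ (Y ∖ X)), so 11 ∈ X ∪ (X △ (Y ∖ X))
11 ∉ X and 11 ∈ Y, so 11 ∉ X ∖ Y
11 ∈ (X ∪ (X △ (Y ∖ X))) and 11 ∉ (X ∖ Y), so 11 ∉ (X ∪ (X △ (Y ∖ X))) ∩ (X ∖ Y)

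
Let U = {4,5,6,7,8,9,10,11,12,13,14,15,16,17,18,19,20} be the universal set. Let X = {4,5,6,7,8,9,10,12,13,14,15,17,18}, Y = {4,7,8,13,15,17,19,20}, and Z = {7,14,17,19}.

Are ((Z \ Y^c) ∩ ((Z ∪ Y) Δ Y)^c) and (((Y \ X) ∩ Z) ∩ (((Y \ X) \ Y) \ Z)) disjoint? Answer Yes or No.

Y^c = {5,6,9,10,11,12,14,16,18}
Z \ Y^c = {7,17,19}
Z ∪ Y = {4,7,8,13,14,15,17,19,20}
(Z ∪ Y) Δ Y = {14}
((Z ∪ Y) Δ Y)^c = {4,5,6,7,8,9,10,11,12,13,15,16,17,18,19,20}
(Z \ Y^c) ∩ ((Z ∪ Y) Δ Y)^c = {7,17,19}
Y \ X = {19,20}
(Y \ X) ∩ Z = {19}
(Y \ X) \ Y = {}
((Y \ X) \ Y) \ Z = {}
((Y \ X) ∩ Z) ∩ (((Y \ X) \ Y) \ Z) = {}
{7,17,19} and {} share no elements.

Yes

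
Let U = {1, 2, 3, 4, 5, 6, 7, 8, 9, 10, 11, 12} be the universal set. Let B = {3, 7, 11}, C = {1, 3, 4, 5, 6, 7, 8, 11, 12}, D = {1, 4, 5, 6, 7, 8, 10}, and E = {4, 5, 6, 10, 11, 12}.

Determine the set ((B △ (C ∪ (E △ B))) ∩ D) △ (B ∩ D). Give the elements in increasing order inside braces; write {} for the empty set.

E △ B = {3, 4, 5, 6, 7, 10, 12}
C ∪ (E △ B) = {1, 3, 4, 5, 6, 7, 8, 10, 11, 12}
B △ (C ∪ (E △ B)) = {1, 4, 5, 6, 8, 10, 12}
(B △ (C ∪ (E △ B))) ∩ D = {1, 4, 5, 6, 8, 10}
B ∩ D = {7}
((B △ (C ∪ (E △ B))) ∩ D) △ (B ∩ D) = {1, 4, 5, 6, 7, 8, 10}

{1, 4, 5, 6, 7, 8, 10}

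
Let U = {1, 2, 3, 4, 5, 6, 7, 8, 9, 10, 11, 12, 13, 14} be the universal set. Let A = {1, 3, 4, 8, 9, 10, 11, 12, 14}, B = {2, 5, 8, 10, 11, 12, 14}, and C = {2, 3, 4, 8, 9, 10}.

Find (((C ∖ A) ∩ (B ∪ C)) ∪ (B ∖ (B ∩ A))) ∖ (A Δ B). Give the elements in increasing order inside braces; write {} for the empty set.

C ∖ A = {2}
B ∪ C = {2, 3, 4, 5, 8, 9, 10, 11, 12, 14}
(C ∖ A) ∩ (B ∪ C) = {2}
B ∩ A = {8, 10, 11, 12, 14}
B ∖ (B ∩ A) = {2, 5}
((C ∖ A) ∩ (B ∪ C)) ∪ (B ∖ (B ∩ A)) = {2, 5}
A Δ B = {1, 2, 3, 4, 5, 9}
(((C ∖ A) ∩ (B ∪ C)) ∪ (B ∖ (B ∩ A))) ∖ (A Δ B) = {}

{}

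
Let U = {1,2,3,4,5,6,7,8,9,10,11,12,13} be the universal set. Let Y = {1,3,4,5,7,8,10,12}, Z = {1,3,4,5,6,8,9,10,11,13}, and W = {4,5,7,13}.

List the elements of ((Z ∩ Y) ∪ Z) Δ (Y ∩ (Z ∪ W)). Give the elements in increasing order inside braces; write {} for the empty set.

{6,7,9,11,13}

Z ∩ Y = {1,3,4,5,8,10}
(Z ∩ Y) ∪ Z = {1,3,4,5,6,8,9,10,11,13}
Z ∪ W = {1,3,4,5,6,7,8,9,10,11,13}
Y ∩ (Z ∪ W) = {1,3,4,5,7,8,10}
((Z ∩ Y) ∪ Z) Δ (Y ∩ (Z ∪ W)) = {6,7,9,11,13}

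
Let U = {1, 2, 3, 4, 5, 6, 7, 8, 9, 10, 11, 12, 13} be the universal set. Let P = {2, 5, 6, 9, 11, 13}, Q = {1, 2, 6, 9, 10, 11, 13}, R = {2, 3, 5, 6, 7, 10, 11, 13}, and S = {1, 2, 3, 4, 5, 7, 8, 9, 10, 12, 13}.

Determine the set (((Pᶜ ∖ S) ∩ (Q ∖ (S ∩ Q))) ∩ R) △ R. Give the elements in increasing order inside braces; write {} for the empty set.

Pᶜ = {1, 3, 4, 7, 8, 10, 12}
Pᶜ ∖ S = {}
S ∩ Q = {1, 2, 9, 10, 13}
Q ∖ (S ∩ Q) = {6, 11}
(Pᶜ ∖ S) ∩ (Q ∖ (S ∩ Q)) = {}
((Pᶜ ∖ S) ∩ (Q ∖ (S ∩ Q))) ∩ R = {}
(((Pᶜ ∖ S) ∩ (Q ∖ (S ∩ Q))) ∩ R) △ R = {2, 3, 5, 6, 7, 10, 11, 13}

{2, 3, 5, 6, 7, 10, 11, 13}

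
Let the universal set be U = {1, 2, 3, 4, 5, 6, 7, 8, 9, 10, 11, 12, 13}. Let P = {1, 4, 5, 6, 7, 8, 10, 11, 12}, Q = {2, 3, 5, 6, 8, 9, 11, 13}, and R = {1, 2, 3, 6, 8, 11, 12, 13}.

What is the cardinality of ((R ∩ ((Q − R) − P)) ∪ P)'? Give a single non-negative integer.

Q − R = {5, 9}
(Q − R) − P = {9}
R ∩ ((Q − R) − P) = {}
(R ∩ ((Q − R) − P)) ∪ P = {1, 4, 5, 6, 7, 8, 10, 11, 12}
((R ∩ ((Q − R) − P)) ∪ P)' = {2, 3, 9, 13}
|((R ∩ ((Q − R) − P)) ∪ P)'| = 4

4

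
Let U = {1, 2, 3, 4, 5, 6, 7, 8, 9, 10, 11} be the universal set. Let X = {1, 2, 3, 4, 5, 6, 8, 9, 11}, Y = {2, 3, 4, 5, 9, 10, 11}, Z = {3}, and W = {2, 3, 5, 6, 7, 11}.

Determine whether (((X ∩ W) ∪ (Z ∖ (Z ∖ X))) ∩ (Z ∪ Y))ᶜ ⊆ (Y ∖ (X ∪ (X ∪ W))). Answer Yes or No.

No

X ∩ W = {2, 3, 5, 6, 11}
Z ∖ X = {}
Z ∖ (Z ∖ X) = {3}
(X ∩ W) ∪ (Z ∖ (Z ∖ X)) = {2, 3, 5, 6, 11}
Z ∪ Y = {2, 3, 4, 5, 9, 10, 11}
((X ∩ W) ∪ (Z ∖ (Z ∖ X))) ∩ (Z ∪ Y) = {2, 3, 5, 11}
(((X ∩ W) ∪ (Z ∖ (Z ∖ X))) ∩ (Z ∪ Y))ᶜ = {1, 4, 6, 7, 8, 9, 10}
X ∪ W = {1, 2, 3, 4, 5, 6, 7, 8, 9, 11}
X ∪ (X ∪ W) = {1, 2, 3, 4, 5, 6, 7, 8, 9, 11}
Y ∖ (X ∪ (X ∪ W)) = {10}
1 ∈ (((X ∩ W) ∪ (Z ∖ (Z ∖ X))) ∩ (Z ∪ Y))ᶜ but 1 ∉ Y ∖ (X ∪ (X ∪ W)), so the inclusion fails.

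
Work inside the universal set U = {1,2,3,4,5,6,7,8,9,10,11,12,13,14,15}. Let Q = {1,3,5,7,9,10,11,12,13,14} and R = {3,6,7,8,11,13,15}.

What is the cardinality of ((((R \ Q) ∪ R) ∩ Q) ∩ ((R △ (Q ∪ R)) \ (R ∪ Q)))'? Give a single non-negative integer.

15

R \ Q = {6,8,15}
(R \ Q) ∪ R = {3,6,7,8,11,13,15}
((R \ Q) ∪ R) ∩ Q = {3,7,11,13}
Q ∪ R = {1,3,5,6,7,8,9,10,11,12,13,14,15}
R △ (Q ∪ R) = {1,5,9,10,12,14}
R ∪ Q = {1,3,5,6,7,8,9,10,11,12,13,14,15}
(R △ (Q ∪ R)) \ (R ∪ Q) = {}
(((R \ Q) ∪ R) ∩ Q) ∩ ((R △ (Q ∪ R)) \ (R ∪ Q)) = {}
((((R \ Q) ∪ R) ∩ Q) ∩ ((R △ (Q ∪ R)) \ (R ∪ Q)))' = {1,2,3,4,5,6,7,8,9,10,11,12,13,14,15}
|((((R \ Q) ∪ R) ∩ Q) ∩ ((R △ (Q ∪ R)) \ (R ∪ Q)))'| = 15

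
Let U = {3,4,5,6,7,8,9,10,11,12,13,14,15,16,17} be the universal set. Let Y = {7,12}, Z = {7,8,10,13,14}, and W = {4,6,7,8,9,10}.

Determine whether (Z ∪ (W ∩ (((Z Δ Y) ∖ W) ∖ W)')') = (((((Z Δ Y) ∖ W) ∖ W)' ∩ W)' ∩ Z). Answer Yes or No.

Z Δ Y = {8,10,12,13,14}
(Z Δ Y) ∖ W = {12,13,14}
((Z Δ Y) ∖ W) ∖ W = {12,13,14}
(((Z Δ Y) ∖ W) ∖ W)' = {3,4,5,6,7,8,9,10,11,15,16,17}
W ∩ (((Z Δ Y) ∖ W) ∖ W)' = {4,6,7,8,9,10}
(W ∩ (((Z Δ Y) ∖ W) ∖ W)')' = {3,5,11,12,13,14,15,16,17}
Z ∪ (W ∩ (((Z Δ Y) ∖ W) ∖ W)')' = {3,5,7,8,10,11,12,13,14,15,16,17}
(((Z Δ Y) ∖ W) ∖ W)' ∩ W = {4,6,7,8,9,10}
((((Z Δ Y) ∖ W) ∖ W)' ∩ W)' = {3,5,11,12,13,14,15,16,17}
((((Z Δ Y) ∖ W) ∖ W)' ∩ W)' ∩ Z = {13,14}
3 ∈ Z ∪ (W ∩ (((Z Δ Y) ∖ W) ∖ W)')' but 3 ∉ ((((Z Δ Y) ∖ W) ∖ W)' ∩ W)' ∩ Z, so they differ.

No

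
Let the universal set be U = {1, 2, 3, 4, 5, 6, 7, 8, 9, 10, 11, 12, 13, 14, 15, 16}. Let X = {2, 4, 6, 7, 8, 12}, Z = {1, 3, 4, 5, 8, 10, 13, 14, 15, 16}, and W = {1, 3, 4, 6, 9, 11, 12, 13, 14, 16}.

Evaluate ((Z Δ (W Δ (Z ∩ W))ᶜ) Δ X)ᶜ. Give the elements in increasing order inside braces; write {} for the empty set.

{1, 2, 3, 5, 7, 9, 10, 11, 13, 14, 15, 16}

Z ∩ W = {1, 3, 4, 13, 14, 16}
W Δ (Z ∩ W) = {6, 9, 11, 12}
(W Δ (Z ∩ W))ᶜ = {1, 2, 3, 4, 5, 7, 8, 10, 13, 14, 15, 16}
Z Δ (W Δ (Z ∩ W))ᶜ = {2, 7}
(Z Δ (W Δ (Z ∩ W))ᶜ) Δ X = {4, 6, 8, 12}
((Z Δ (W Δ (Z ∩ W))ᶜ) Δ X)ᶜ = {1, 2, 3, 5, 7, 9, 10, 11, 13, 14, 15, 16}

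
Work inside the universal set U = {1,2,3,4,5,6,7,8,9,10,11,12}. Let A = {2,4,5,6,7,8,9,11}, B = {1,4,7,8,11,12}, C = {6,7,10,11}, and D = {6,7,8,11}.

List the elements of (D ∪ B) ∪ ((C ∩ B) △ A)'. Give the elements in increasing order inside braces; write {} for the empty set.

D ∪ B = {1,4,6,7,8,11,12}
C ∩ B = {7,11}
(C ∩ B) △ A = {2,4,5,6,8,9}
((C ∩ B) △ A)' = {1,3,7,10,11,12}
(D ∪ B) ∪ ((C ∩ B) △ A)' = {1,3,4,6,7,8,10,11,12}

{1,3,4,6,7,8,10,11,12}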